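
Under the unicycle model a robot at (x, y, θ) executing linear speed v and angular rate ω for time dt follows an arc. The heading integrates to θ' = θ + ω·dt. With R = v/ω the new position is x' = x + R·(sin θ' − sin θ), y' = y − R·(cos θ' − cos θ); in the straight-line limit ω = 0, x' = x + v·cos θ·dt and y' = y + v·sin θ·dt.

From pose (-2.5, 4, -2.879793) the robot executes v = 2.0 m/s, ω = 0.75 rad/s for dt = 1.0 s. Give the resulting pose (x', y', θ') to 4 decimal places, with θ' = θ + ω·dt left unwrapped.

(-4.0706, 2.8384, -2.1298)

θ' = -2.8798 + 0.75·1.0 = -2.1298
R = v/ω = 2.0/0.75 = 2.6667
x' = -2.5 + 2.6667·(sin -2.1298 − sin -2.8798) = -4.0706
y' = 4 − 2.6667·(cos -2.1298 − cos -2.8798) = 2.8384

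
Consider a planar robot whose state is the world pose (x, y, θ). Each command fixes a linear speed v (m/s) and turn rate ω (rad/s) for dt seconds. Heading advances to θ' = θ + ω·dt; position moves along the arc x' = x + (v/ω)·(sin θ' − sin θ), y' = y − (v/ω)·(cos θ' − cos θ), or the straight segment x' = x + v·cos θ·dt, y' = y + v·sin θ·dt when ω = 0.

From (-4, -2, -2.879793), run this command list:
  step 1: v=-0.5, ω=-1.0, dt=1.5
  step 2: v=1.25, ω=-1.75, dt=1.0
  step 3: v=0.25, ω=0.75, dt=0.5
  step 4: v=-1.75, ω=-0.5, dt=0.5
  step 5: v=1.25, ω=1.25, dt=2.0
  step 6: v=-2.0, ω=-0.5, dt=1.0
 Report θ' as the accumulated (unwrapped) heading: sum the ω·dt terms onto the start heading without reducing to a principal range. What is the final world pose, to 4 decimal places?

step 1: θ'=-4.3798 (R=0.5000) → pose (-3.3980, -2.3197, -4.3798)
step 2: θ'=-6.1298 (R=-0.7143) → pose (-2.8320, -1.3806, -6.1298)
step 3: θ'=-5.7548 (R=0.3333) → pose (-2.7149, -1.3391, -5.7548)
step 4: θ'=-6.0048 (R=3.5000) → pose (-3.5175, -1.6816, -6.0048)
step 5: θ'=-3.5048 (R=1.0000) → pose (-3.4371, 0.2146, -3.5048)
step 6: θ'=-4.0048 (R=4.0000) → pose (-1.8184, -0.9244, -4.0048)

(-1.8184, -0.9244, -4.0048)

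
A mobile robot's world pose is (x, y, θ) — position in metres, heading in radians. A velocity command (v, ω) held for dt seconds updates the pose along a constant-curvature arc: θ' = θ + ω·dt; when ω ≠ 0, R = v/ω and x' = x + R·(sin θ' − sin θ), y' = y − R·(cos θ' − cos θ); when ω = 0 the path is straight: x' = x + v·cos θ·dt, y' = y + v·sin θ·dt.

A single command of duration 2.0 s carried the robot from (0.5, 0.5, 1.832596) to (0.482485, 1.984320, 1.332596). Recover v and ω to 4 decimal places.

Δθ = 1.332596 − 1.832596 = -0.500000
ω = Δθ/dt = -0.500000/2.0 = -0.2500
R = −Δy/(cos θ' − cos θ) = -3.0000
v = R·ω = -3.0000·-0.2500 = 0.7500

v = 0.7500, ω = -0.2500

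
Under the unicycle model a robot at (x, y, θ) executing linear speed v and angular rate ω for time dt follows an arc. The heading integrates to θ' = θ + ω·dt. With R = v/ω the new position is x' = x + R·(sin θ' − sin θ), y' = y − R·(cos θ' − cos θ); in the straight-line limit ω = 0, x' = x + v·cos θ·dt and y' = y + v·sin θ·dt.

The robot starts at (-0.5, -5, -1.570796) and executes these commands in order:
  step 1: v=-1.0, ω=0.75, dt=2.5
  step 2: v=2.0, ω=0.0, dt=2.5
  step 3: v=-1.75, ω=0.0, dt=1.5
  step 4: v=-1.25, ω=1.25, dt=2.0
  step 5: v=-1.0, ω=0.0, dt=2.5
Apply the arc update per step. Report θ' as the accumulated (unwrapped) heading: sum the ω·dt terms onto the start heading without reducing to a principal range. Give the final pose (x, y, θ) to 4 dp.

(2.3608, -5.7418, 2.8042)

step 1: θ'=0.3042 (R=-1.3333) → pose (-2.2327, -3.7279, 0.3042)
step 2: θ'=0.3042 (straight) → pose (2.5377, -2.2302, 0.3042)
step 3: θ'=0.3042 (straight) → pose (0.0332, -3.0165, 0.3042)
step 4: θ'=2.8042 (R=-1.0000) → pose (0.0018, -4.9142, 2.8042)
step 5: θ'=2.8042 (straight) → pose (2.3608, -5.7418, 2.8042)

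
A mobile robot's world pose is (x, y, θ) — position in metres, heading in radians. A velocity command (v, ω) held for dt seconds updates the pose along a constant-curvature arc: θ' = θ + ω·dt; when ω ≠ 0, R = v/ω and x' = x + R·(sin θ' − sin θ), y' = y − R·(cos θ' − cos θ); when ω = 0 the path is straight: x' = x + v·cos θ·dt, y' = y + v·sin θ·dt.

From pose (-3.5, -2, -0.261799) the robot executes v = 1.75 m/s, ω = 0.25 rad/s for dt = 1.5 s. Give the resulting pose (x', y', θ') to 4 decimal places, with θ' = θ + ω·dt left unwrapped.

θ' = -0.2618 + 0.25·1.5 = 0.1132
R = v/ω = 1.75/0.25 = 7.0000
x' = -3.5 + 7.0000·(sin 0.1132 − sin -0.2618) = -0.8976
y' = -2 − 7.0000·(cos 0.1132 − cos -0.2618) = -2.1937

(-0.8976, -2.1937, 0.1132)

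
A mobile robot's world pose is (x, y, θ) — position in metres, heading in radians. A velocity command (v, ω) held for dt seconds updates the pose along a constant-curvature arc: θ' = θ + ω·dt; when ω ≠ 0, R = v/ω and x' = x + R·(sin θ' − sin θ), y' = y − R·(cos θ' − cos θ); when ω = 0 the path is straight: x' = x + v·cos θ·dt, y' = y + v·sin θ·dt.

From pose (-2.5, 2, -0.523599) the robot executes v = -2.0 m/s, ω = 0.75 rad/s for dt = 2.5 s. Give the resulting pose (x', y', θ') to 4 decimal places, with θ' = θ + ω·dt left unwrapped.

θ' = -0.5236 + 0.75·2.5 = 1.3514
R = v/ω = -2.0/0.75 = -2.6667
x' = -2.5 + -2.6667·(sin 1.3514 − sin -0.5236) = -6.4361
y' = 2 − -2.6667·(cos 1.3514 − cos -0.5236) = 0.2710

(-6.4361, 0.2710, 1.3514)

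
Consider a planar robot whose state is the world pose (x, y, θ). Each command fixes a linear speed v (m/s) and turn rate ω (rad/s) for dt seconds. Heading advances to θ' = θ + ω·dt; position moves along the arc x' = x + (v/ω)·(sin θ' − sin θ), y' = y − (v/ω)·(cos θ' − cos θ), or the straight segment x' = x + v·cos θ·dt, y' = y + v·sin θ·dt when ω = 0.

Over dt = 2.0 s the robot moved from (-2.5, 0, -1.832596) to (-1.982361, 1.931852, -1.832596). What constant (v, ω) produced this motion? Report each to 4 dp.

Δθ = -1.832596 − -1.832596 = 0.000000
ω = Δθ/dt = 0.000000/2.0 = 0.0000
ω = 0 → v = (Δx·cos θ + Δy·sin θ)/dt = -1.0000

v = -1.0000, ω = 0.0000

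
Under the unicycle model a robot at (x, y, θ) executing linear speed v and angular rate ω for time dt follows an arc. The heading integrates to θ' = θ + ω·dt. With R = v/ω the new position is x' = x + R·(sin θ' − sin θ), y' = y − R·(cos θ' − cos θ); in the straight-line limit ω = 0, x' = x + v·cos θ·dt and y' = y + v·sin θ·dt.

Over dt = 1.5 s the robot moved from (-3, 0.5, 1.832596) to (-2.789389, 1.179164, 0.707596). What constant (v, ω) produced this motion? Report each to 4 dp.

Δθ = 0.707596 − 1.832596 = -1.125000
ω = Δθ/dt = -1.125000/1.5 = -0.7500
R = −Δy/(cos θ' − cos θ) = -0.6667
v = R·ω = -0.6667·-0.7500 = 0.5000

v = 0.5000, ω = -0.7500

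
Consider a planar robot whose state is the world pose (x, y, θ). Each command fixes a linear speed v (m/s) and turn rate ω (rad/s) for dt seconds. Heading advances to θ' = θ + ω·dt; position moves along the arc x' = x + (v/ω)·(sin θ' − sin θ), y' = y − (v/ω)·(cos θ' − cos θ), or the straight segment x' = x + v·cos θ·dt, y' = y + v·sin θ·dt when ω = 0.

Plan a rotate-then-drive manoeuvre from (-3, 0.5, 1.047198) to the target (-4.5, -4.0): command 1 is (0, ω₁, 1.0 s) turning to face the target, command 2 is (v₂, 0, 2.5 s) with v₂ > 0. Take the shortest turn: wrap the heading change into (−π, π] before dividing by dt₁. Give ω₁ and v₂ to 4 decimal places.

heading to target = atan2(-4−0.5, -4.5−-3) = -1.8925
Δθ = wrap(-1.8925 − 1.0472) = -2.9397; ω₁ = Δθ/dt₁ = -2.9397
distance = √((-4.5−-3)² + (-4−0.5)²) = 4.7434; v₂ = distance/dt₂ = 1.8974

ω₁ = -2.9397, v₂ = 1.8974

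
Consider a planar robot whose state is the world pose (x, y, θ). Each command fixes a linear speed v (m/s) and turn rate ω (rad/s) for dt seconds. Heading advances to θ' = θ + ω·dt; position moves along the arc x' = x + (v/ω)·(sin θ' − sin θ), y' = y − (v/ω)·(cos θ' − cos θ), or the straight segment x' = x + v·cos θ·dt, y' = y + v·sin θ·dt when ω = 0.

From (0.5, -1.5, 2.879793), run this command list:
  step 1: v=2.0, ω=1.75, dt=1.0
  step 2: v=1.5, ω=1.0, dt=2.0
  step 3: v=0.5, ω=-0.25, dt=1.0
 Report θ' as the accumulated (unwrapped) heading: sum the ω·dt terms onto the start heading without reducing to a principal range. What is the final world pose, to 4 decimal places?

(1.5562, -3.9346, 6.3798)

step 1: θ'=4.6298 (R=1.1429) → pose (-0.9348, -2.5096, 4.6298)
step 2: θ'=6.6298 (R=1.5000) → pose (1.0697, -4.0442, 6.6298)
step 3: θ'=6.3798 (R=-2.0000) → pose (1.5562, -3.9346, 6.3798)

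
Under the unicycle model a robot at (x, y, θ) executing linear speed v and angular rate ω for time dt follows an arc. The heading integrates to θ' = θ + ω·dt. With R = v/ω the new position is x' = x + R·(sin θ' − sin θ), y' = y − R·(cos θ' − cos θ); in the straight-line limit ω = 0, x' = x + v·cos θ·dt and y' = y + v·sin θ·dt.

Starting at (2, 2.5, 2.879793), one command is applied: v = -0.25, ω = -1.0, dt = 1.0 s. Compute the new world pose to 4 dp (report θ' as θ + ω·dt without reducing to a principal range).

θ' = 2.8798 + -1.0·1.0 = 1.8798
R = v/ω = -0.25/-1.0 = 0.2500
x' = 2 + 0.2500·(sin 1.8798 − sin 2.8798) = 2.1735
y' = 2.5 − 0.2500·(cos 1.8798 − cos 2.8798) = 2.3345

(2.1735, 2.3345, 1.8798)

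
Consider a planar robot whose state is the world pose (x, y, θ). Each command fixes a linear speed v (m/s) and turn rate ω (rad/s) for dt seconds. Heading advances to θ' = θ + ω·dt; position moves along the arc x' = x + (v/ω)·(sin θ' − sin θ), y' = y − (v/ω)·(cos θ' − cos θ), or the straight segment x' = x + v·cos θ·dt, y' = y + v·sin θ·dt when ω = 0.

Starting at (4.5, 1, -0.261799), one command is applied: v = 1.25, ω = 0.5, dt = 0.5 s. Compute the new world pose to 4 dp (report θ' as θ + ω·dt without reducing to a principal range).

(5.1175, 0.9150, -0.0118)

θ' = -0.2618 + 0.5·0.5 = -0.0118
R = v/ω = 1.25/0.5 = 2.5000
x' = 4.5 + 2.5000·(sin -0.0118 − sin -0.2618) = 5.1175
y' = 1 − 2.5000·(cos -0.0118 − cos -0.2618) = 0.9150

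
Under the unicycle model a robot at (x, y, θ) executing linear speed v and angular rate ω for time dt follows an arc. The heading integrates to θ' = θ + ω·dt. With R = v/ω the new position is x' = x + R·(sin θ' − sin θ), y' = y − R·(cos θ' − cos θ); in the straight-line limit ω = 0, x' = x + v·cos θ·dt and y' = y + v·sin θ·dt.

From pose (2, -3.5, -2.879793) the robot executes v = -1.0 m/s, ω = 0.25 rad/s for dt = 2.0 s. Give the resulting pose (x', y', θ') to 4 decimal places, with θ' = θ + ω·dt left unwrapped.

(3.7256, -2.5307, -2.3798)

θ' = -2.8798 + 0.25·2.0 = -2.3798
R = v/ω = -1.0/0.25 = -4.0000
x' = 2 + -4.0000·(sin -2.3798 − sin -2.8798) = 3.7256
y' = -3.5 − -4.0000·(cos -2.3798 − cos -2.8798) = -2.5307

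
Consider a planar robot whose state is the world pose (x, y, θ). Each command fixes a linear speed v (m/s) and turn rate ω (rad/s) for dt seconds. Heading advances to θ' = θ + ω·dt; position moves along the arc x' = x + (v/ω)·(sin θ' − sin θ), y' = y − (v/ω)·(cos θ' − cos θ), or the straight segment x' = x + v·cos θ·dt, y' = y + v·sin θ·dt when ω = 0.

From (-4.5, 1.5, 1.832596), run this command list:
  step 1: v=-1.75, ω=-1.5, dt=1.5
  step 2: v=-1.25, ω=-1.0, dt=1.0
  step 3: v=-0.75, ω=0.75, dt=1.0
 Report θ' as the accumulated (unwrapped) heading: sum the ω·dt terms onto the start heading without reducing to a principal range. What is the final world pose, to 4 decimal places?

(-7.1978, 1.7159, -0.6674)

step 1: θ'=-0.4174 (R=1.1667) → pose (-6.0999, 0.1315, -0.4174)
step 2: θ'=-1.4174 (R=1.2500) → pose (-6.8285, 1.0832, -1.4174)
step 3: θ'=-0.6674 (R=-1.0000) → pose (-7.1978, 1.7159, -0.6674)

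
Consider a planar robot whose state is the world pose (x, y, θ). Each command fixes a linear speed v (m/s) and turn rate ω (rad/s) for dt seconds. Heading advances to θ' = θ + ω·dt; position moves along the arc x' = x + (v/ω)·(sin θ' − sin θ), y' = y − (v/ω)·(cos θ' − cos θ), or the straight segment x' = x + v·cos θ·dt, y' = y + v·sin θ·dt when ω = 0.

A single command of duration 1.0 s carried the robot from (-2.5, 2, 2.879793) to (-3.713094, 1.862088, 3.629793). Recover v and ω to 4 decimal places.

Δθ = 3.629793 − 2.879793 = 0.750000
ω = Δθ/dt = 0.750000/1.0 = 0.7500
R = Δx/(sin θ' − sin θ) = 1.6667
v = R·ω = 1.6667·0.7500 = 1.2500

v = 1.2500, ω = 0.7500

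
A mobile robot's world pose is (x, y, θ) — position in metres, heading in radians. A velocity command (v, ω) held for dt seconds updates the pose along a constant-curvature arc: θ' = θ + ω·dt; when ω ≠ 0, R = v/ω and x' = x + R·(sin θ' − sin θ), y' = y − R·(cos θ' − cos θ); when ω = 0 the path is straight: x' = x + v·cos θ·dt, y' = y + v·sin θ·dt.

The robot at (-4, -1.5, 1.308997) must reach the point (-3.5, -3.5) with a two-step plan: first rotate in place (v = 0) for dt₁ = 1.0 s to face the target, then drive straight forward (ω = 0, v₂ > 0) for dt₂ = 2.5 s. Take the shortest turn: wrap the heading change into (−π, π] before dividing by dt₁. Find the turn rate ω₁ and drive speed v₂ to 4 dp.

ω₁ = -2.6348, v₂ = 0.8246

heading to target = atan2(-3.5−-1.5, -3.5−-4) = -1.3258
Δθ = wrap(-1.3258 − 1.3090) = -2.6348; ω₁ = Δθ/dt₁ = -2.6348
distance = √((-3.5−-4)² + (-3.5−-1.5)²) = 2.0616; v₂ = distance/dt₂ = 0.8246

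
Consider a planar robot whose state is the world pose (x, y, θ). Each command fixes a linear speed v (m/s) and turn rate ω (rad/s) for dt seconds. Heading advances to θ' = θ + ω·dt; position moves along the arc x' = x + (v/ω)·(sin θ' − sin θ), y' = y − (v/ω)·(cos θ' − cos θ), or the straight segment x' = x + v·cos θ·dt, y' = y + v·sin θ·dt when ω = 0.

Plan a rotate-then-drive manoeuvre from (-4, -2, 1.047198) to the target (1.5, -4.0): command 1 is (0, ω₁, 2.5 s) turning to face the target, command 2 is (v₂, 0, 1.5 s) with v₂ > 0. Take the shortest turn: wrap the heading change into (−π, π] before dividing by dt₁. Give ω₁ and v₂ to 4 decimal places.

heading to target = atan2(-4−-2, 1.5−-4) = -0.3488
Δθ = wrap(-0.3488 − 1.0472) = -1.3960; ω₁ = Δθ/dt₁ = -0.5584
distance = √((1.5−-4)² + (-4−-2)²) = 5.8523; v₂ = distance/dt₂ = 3.9016

ω₁ = -0.5584, v₂ = 3.9016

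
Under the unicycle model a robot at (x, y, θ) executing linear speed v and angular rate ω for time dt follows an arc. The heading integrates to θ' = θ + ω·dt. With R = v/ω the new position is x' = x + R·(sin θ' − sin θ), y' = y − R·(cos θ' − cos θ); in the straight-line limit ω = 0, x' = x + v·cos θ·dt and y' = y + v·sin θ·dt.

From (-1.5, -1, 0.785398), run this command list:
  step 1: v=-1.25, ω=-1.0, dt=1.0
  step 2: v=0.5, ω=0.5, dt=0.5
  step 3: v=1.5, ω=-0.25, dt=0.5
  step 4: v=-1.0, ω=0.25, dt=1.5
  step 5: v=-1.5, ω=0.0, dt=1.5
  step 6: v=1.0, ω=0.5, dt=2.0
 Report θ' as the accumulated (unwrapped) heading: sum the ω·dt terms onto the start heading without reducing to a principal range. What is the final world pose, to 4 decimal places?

step 1: θ'=-0.2146 (R=1.2500) → pose (-2.6501, -1.3374, -0.2146)
step 2: θ'=0.0354 (R=1.0000) → pose (-2.4017, -1.3598, 0.0354)
step 3: θ'=-0.0896 (R=-6.0000) → pose (-1.6525, -1.3801, -0.0896)
step 4: θ'=0.2854 (R=-4.0000) → pose (-3.1366, -1.5258, 0.2854)
step 5: θ'=0.2854 (straight) → pose (-5.2956, -2.1593, 0.2854)
step 6: θ'=1.2854 (R=2.0000) → pose (-3.9395, -0.8033, 1.2854)

(-3.9395, -0.8033, 1.2854)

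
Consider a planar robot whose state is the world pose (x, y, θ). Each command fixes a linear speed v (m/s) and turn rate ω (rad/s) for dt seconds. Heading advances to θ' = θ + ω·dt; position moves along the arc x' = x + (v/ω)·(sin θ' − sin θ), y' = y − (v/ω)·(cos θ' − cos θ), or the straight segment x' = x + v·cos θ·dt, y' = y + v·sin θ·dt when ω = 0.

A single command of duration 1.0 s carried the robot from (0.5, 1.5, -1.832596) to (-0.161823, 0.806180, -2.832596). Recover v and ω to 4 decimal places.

v = 1.0000, ω = -1.0000

Δθ = -2.832596 − -1.832596 = -1.000000
ω = Δθ/dt = -1.000000/1.0 = -1.0000
R = −Δy/(cos θ' − cos θ) = -1.0000
v = R·ω = -1.0000·-1.0000 = 1.0000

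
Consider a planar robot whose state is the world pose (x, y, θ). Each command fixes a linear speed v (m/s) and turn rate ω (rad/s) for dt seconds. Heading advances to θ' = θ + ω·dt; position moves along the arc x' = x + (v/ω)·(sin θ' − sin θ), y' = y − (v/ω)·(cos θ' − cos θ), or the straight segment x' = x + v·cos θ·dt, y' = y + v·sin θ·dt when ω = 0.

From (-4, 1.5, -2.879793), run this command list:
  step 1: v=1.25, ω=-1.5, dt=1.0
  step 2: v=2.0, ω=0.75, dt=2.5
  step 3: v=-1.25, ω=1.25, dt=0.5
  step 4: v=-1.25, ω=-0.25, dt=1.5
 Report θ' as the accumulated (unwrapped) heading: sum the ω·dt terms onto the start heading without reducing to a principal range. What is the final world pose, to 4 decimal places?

(-7.8636, 5.4451, -2.2548)

step 1: θ'=-4.3798 (R=-0.8333) → pose (-5.0033, 2.0329, -4.3798)
step 2: θ'=-2.5048 (R=2.6667) → pose (-9.1095, 3.3062, -2.5048)
step 3: θ'=-1.8798 (R=-1.0000) → pose (-8.7515, 3.8061, -1.8798)
step 4: θ'=-2.2548 (R=5.0000) → pose (-7.8636, 5.4451, -2.2548)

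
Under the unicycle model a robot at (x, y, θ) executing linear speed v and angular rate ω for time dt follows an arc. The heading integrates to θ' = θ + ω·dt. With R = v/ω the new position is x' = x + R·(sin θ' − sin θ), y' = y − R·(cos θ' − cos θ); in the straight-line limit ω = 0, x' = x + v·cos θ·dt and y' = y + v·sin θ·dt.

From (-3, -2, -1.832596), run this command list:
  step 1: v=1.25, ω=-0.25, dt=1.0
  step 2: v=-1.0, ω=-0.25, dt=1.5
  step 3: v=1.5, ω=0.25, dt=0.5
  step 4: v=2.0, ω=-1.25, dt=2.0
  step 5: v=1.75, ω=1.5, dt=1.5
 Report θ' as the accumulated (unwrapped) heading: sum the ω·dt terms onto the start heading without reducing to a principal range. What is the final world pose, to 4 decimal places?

step 1: θ'=-2.0826 (R=-5.0000) → pose (-3.4703, -3.1546, -2.0826)
step 2: θ'=-2.4576 (R=4.0000) → pose (-2.5104, -2.0134, -2.4576)
step 3: θ'=-2.3326 (R=6.0000) → pose (-3.0606, -2.5224, -2.3326)
step 4: θ'=-4.8326 (R=-1.6000) → pose (-5.8068, -1.2262, -4.8326)
step 5: θ'=-2.5826 (R=1.1667) → pose (-7.5838, -0.0972, -2.5826)

(-7.5838, -0.0972, -2.5826)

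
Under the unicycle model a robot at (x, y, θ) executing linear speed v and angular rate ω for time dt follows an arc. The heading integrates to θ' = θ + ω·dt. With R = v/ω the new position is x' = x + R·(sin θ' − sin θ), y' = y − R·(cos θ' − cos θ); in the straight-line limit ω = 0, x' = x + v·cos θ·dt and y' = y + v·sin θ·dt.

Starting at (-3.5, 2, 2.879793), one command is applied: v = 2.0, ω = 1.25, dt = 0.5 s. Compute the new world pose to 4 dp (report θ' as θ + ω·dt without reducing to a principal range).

θ' = 2.8798 + 1.25·0.5 = 3.5048
R = v/ω = 2.0/1.25 = 1.6000
x' = -3.5 + 1.6000·(sin 3.5048 − sin 2.8798) = -4.4825
y' = 2 − 1.6000·(cos 3.5048 − cos 2.8798) = 1.9501

(-4.4825, 1.9501, 3.5048)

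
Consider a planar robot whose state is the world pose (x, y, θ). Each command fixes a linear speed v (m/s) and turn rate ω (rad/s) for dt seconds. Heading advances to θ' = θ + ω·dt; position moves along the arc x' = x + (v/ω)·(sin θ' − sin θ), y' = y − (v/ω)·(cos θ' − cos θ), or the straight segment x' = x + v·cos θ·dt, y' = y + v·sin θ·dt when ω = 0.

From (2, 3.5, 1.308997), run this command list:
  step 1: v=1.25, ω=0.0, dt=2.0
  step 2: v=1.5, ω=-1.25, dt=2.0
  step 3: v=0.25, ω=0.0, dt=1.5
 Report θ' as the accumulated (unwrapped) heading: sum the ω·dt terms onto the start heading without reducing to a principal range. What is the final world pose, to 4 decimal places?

(5.0597, 5.7008, -1.1910)

step 1: θ'=1.3090 (straight) → pose (2.6470, 5.9148, 1.3090)
step 2: θ'=-1.1910 (R=-1.2000) → pose (4.9206, 6.0491, -1.1910)
step 3: θ'=-1.1910 (straight) → pose (5.0597, 5.7008, -1.1910)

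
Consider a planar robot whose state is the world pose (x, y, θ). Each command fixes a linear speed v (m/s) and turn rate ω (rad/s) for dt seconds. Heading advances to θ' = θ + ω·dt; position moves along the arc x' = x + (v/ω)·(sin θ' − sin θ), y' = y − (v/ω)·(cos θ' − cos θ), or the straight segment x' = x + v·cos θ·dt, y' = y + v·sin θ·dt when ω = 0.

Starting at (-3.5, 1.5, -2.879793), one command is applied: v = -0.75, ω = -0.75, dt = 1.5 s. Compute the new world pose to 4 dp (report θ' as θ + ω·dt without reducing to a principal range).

(-2.4813, 1.1841, -4.0048)

θ' = -2.8798 + -0.75·1.5 = -4.0048
R = v/ω = -0.75/-0.75 = 1.0000
x' = -3.5 + 1.0000·(sin -4.0048 − sin -2.8798) = -2.4813
y' = 1.5 − 1.0000·(cos -4.0048 − cos -2.8798) = 1.1841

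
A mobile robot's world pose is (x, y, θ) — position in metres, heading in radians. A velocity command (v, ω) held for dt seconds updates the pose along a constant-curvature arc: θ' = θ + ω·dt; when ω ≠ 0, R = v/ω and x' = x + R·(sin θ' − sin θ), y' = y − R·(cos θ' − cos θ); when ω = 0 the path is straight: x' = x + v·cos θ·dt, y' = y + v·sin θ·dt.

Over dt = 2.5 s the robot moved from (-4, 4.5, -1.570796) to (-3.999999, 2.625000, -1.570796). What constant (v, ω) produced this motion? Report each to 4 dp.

Δθ = -1.570796 − -1.570796 = 0.000000
ω = Δθ/dt = 0.000000/2.5 = 0.0000
ω = 0 → v = (Δx·cos θ + Δy·sin θ)/dt = 0.7500

v = 0.7500, ω = 0.0000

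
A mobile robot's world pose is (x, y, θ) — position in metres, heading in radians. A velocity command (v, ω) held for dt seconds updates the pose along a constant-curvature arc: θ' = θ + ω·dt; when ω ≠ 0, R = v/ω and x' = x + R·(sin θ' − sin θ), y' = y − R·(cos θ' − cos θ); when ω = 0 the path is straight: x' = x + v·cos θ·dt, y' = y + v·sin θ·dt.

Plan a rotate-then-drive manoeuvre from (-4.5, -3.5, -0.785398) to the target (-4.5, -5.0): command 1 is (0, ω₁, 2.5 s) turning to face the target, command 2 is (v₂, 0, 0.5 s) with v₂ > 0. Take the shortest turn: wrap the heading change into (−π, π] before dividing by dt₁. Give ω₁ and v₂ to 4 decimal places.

heading to target = atan2(-5−-3.5, -4.5−-4.5) = -1.5708
Δθ = wrap(-1.5708 − -0.7854) = -0.7854; ω₁ = Δθ/dt₁ = -0.3142
distance = √((-4.5−-4.5)² + (-5−-3.5)²) = 1.5000; v₂ = distance/dt₂ = 3.0000

ω₁ = -0.3142, v₂ = 3.0000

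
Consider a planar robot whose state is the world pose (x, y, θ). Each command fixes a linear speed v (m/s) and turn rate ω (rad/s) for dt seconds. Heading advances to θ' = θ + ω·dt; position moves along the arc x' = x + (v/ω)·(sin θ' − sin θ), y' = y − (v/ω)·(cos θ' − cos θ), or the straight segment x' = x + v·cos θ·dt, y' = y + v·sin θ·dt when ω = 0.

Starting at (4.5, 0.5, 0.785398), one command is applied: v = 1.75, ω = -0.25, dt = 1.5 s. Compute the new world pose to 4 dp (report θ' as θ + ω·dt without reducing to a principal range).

(6.6569, 1.9690, 0.4104)

θ' = 0.7854 + -0.25·1.5 = 0.4104
R = v/ω = 1.75/-0.25 = -7.0000
x' = 4.5 + -7.0000·(sin 0.4104 − sin 0.7854) = 6.6569
y' = 0.5 − -7.0000·(cos 0.4104 − cos 0.7854) = 1.9690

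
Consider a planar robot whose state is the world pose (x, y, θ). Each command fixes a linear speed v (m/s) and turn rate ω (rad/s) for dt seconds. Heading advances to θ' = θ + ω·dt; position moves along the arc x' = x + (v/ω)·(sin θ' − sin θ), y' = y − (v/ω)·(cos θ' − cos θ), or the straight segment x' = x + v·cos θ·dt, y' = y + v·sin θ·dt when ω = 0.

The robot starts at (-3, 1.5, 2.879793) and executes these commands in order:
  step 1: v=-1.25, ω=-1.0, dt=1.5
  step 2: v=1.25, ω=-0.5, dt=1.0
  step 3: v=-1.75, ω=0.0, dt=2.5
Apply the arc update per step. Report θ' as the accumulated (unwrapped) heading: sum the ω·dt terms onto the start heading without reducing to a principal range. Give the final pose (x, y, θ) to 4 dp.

(-4.3565, -2.1975, 0.8798)

step 1: θ'=1.3798 (R=1.2500) → pose (-2.0963, 0.0553, 1.3798)
step 2: θ'=0.8798 (R=-2.5000) → pose (-1.5682, 1.1740, 0.8798)
step 3: θ'=0.8798 (straight) → pose (-4.3565, -2.1975, 0.8798)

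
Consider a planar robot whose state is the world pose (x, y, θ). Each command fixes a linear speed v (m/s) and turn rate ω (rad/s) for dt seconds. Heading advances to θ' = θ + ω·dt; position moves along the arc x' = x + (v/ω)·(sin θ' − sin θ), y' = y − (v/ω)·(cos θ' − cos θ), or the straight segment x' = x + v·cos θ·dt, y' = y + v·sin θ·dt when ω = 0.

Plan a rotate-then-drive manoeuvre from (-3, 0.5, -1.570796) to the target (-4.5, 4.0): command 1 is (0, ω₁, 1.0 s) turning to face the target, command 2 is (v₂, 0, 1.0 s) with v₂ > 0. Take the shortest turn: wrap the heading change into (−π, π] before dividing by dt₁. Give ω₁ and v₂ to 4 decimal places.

heading to target = atan2(4−0.5, -4.5−-3) = 1.9757
Δθ = wrap(1.9757 − -1.5708) = -2.7367; ω₁ = Δθ/dt₁ = -2.7367
distance = √((-4.5−-3)² + (4−0.5)²) = 3.8079; v₂ = distance/dt₂ = 3.8079

ω₁ = -2.7367, v₂ = 3.8079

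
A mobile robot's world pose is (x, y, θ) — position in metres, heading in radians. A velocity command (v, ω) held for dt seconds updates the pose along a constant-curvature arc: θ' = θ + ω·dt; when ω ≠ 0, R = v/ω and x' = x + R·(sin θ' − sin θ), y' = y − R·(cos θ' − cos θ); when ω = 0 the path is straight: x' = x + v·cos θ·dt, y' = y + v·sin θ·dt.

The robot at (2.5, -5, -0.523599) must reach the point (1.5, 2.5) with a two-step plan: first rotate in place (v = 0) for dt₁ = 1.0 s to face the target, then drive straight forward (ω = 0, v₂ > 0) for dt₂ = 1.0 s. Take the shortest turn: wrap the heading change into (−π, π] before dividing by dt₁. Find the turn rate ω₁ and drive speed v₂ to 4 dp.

heading to target = atan2(2.5−-5, 1.5−2.5) = 1.7033
Δθ = wrap(1.7033 − -0.5236) = 2.2269; ω₁ = Δθ/dt₁ = 2.2269
distance = √((1.5−2.5)² + (2.5−-5)²) = 7.5664; v₂ = distance/dt₂ = 7.5664

ω₁ = 2.2269, v₂ = 7.5664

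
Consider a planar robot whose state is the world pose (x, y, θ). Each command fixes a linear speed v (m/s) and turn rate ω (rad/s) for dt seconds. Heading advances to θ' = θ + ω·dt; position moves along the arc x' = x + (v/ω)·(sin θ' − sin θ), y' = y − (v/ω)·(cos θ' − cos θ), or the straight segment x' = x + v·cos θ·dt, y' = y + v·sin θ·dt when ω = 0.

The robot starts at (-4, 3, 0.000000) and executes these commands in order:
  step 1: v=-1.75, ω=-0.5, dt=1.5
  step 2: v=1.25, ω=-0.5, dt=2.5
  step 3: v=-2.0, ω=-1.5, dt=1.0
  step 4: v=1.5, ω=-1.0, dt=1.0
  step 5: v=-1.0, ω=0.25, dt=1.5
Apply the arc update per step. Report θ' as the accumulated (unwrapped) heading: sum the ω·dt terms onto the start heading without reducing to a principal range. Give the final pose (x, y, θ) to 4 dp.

(-4.4960, 1.4782, -4.1250)

step 1: θ'=-0.7500 (R=3.5000) → pose (-6.3857, 3.9391, -0.7500)
step 2: θ'=-2.0000 (R=-2.5000) → pose (-5.8166, 1.0695, -2.0000)
step 3: θ'=-3.5000 (R=1.3333) → pose (-4.1365, 1.7632, -3.5000)
step 4: θ'=-4.5000 (R=-1.5000) → pose (-5.0766, 2.8517, -4.5000)
step 5: θ'=-4.1250 (R=-4.0000) → pose (-4.4960, 1.4782, -4.1250)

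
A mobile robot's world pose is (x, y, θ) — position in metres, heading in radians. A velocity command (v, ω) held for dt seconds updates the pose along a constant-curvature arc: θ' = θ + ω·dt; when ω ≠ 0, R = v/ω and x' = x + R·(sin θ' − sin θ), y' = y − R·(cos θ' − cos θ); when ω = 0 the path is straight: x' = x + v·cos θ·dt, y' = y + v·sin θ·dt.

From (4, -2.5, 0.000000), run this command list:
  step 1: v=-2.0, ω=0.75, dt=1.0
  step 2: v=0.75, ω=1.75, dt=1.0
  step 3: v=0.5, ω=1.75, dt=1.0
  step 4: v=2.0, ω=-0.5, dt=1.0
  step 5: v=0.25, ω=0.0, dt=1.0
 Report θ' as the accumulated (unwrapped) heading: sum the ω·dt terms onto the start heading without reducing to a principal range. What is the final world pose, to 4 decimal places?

(0.2211, -4.3008, 3.7500)

step 1: θ'=0.7500 (R=-2.6667) → pose (2.1823, -3.2155, 0.7500)
step 2: θ'=2.5000 (R=0.4286) → pose (2.1467, -2.5586, 2.5000)
step 3: θ'=4.2500 (R=0.2857) → pose (1.7200, -2.6600, 4.2500)
step 4: θ'=3.7500 (R=-4.0000) → pose (0.4262, -4.1579, 3.7500)
step 5: θ'=3.7500 (straight) → pose (0.2211, -4.3008, 3.7500)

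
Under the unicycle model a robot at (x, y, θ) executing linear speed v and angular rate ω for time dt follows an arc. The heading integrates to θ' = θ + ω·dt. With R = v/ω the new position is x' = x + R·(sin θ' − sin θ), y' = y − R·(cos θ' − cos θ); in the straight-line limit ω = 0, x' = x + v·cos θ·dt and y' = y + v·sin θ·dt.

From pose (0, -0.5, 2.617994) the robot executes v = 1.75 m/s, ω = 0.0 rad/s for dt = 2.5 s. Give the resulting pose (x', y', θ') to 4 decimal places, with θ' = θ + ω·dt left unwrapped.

θ' = 2.6180 + 0.0·2.5 = 2.6180
ω = 0 → straight: x' = 0 + 1.75·cos(2.6180)·2.5 = -3.7889
y' = -0.5 + 1.75·sin(2.6180)·2.5 = 1.6875

(-3.7889, 1.6875, 2.6180)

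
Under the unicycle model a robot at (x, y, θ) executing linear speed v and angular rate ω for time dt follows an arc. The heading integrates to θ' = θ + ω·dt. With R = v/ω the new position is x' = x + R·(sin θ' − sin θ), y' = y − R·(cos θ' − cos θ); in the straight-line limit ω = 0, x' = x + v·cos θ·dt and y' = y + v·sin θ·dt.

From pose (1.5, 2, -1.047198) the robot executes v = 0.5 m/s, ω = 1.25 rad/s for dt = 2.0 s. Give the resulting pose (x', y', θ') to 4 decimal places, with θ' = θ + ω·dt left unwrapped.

θ' = -1.0472 + 1.25·2.0 = 1.4528
R = v/ω = 0.5/1.25 = 0.4000
x' = 1.5 + 0.4000·(sin 1.4528 − sin -1.0472) = 2.2436
y' = 2 − 0.4000·(cos 1.4528 − cos -1.0472) = 2.1529

(2.2436, 2.1529, 1.4528)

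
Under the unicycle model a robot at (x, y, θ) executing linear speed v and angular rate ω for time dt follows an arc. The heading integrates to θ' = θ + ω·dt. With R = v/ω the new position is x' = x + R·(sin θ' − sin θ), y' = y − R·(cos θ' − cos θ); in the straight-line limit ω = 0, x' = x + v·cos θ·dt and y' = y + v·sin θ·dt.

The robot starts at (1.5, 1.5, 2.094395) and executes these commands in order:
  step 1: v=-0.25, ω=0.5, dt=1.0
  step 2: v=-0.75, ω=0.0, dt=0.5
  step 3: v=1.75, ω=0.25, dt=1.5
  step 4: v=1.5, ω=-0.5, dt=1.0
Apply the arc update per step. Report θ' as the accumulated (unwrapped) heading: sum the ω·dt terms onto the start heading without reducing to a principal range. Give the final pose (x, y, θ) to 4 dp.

(-1.8036, 2.6547, 2.4694)

step 1: θ'=2.5944 (R=-0.5000) → pose (1.6729, 1.3230, 2.5944)
step 2: θ'=2.5944 (straight) → pose (1.9931, 1.1279, 2.5944)
step 3: θ'=2.9694 (R=7.0000) → pose (-0.4495, 2.0465, 2.9694)
step 4: θ'=2.4694 (R=-3.0000) → pose (-1.8036, 2.6547, 2.4694)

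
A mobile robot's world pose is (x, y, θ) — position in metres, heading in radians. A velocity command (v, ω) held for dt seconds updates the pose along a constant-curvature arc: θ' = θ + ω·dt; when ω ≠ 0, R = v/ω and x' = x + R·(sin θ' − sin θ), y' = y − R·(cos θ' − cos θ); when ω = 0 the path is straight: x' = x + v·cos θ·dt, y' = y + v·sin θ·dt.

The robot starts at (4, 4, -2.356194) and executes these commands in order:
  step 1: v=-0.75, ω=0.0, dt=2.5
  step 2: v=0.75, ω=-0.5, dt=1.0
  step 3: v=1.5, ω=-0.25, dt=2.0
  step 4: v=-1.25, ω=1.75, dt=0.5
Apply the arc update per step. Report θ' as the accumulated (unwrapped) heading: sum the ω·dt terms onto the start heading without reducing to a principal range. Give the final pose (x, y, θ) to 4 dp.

(2.3108, 4.9759, -2.4812)

step 1: θ'=-2.3562 (straight) → pose (5.3258, 5.3258, -2.3562)
step 2: θ'=-2.8562 (R=-1.5000) → pose (4.6875, 4.9472, -2.8562)
step 3: θ'=-3.3562 (R=-6.0000) → pose (1.7205, 4.8421, -3.3562)
step 4: θ'=-2.4812 (R=-0.7143) → pose (2.3108, 4.9759, -2.4812)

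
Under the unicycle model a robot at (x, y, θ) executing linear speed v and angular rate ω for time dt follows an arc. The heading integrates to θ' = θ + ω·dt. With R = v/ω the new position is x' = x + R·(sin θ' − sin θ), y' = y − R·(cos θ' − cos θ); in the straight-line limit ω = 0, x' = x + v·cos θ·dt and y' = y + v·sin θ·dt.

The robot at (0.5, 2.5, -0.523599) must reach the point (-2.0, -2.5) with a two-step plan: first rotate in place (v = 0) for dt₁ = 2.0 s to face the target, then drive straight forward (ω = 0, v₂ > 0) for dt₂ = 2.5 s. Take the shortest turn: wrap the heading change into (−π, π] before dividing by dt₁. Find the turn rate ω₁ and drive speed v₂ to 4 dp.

heading to target = atan2(-2.5−2.5, -2−0.5) = -2.0344
Δθ = wrap(-2.0344 − -0.5236) = -1.5108; ω₁ = Δθ/dt₁ = -0.7554
distance = √((-2−0.5)² + (-2.5−2.5)²) = 5.5902; v₂ = distance/dt₂ = 2.2361

ω₁ = -0.7554, v₂ = 2.2361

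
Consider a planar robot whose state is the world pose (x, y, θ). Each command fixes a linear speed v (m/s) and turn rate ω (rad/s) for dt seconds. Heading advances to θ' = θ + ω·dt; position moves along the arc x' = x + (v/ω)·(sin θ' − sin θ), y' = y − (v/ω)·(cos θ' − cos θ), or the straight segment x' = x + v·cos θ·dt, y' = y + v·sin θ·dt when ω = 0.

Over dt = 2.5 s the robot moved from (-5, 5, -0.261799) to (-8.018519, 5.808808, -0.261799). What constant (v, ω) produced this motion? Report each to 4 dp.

Δθ = -0.261799 − -0.261799 = 0.000000
ω = Δθ/dt = 0.000000/2.5 = 0.0000
ω = 0 → v = (Δx·cos θ + Δy·sin θ)/dt = -1.2500

v = -1.2500, ω = 0.0000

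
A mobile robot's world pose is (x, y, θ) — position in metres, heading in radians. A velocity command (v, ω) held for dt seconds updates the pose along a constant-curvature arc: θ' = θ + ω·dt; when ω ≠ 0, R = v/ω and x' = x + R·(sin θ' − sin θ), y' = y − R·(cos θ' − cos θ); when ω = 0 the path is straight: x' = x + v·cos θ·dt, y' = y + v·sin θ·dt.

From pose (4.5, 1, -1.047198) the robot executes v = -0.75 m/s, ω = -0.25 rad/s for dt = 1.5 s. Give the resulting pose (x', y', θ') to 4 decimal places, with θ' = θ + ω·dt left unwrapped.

θ' = -1.0472 + -0.25·1.5 = -1.4222
R = v/ω = -0.75/-0.25 = 3.0000
x' = 4.5 + 3.0000·(sin -1.4222 − sin -1.0472) = 4.1311
y' = 1 − 3.0000·(cos -1.4222 − cos -1.0472) = 2.0558

(4.1311, 2.0558, -1.4222)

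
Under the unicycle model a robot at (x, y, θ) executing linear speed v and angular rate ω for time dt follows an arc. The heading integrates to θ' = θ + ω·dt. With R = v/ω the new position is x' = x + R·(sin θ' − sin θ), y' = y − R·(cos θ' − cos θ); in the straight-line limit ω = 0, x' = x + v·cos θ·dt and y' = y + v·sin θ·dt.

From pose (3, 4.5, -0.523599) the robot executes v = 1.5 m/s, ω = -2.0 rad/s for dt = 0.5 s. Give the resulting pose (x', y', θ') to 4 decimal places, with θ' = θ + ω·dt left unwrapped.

(3.3742, 3.8859, -1.5236)

θ' = -0.5236 + -2.0·0.5 = -1.5236
R = v/ω = 1.5/-2.0 = -0.7500
x' = 3 + -0.7500·(sin -1.5236 − sin -0.5236) = 3.3742
y' = 4.5 − -0.7500·(cos -1.5236 − cos -0.5236) = 3.8859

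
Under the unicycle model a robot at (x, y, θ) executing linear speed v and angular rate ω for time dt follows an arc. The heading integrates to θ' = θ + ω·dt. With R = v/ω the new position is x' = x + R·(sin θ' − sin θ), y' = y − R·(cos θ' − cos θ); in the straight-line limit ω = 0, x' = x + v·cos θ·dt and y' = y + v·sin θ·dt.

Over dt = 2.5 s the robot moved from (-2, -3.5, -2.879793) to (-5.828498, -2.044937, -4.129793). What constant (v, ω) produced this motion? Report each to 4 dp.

Δθ = -4.129793 − -2.879793 = -1.250000
ω = Δθ/dt = -1.250000/2.5 = -0.5000
R = Δx/(sin θ' − sin θ) = -3.5000
v = R·ω = -3.5000·-0.5000 = 1.7500

v = 1.7500, ω = -0.5000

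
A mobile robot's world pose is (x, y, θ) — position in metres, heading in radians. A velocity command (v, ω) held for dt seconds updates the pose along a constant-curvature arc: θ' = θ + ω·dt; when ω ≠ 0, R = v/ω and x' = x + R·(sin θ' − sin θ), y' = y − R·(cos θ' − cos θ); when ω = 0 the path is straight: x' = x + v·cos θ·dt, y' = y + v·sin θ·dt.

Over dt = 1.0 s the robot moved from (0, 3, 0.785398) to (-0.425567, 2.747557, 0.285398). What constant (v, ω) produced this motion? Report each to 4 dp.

v = -0.5000, ω = -0.5000

Δθ = 0.285398 − 0.785398 = -0.500000
ω = Δθ/dt = -0.500000/1.0 = -0.5000
R = Δx/(sin θ' − sin θ) = 1.0000
v = R·ω = 1.0000·-0.5000 = -0.5000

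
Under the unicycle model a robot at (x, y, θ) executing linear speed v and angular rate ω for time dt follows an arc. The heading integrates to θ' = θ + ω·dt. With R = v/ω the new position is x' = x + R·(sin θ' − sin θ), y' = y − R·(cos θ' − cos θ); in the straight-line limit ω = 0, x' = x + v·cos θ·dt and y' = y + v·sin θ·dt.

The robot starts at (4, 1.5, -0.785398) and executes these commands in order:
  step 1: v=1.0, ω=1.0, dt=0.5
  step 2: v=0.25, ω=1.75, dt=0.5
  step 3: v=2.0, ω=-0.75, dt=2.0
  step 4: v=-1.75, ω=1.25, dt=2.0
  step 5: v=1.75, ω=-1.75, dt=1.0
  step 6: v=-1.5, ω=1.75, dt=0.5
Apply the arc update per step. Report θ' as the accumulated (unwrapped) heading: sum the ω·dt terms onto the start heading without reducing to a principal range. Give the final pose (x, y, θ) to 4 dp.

step 1: θ'=-0.2854 (R=1.0000) → pose (4.4256, 1.2476, -0.2854)
step 2: θ'=0.5896 (R=0.1429) → pose (4.5452, 1.2659, 0.5896)
step 3: θ'=-0.9104 (R=-2.6667) → pose (8.1340, 0.6853, -0.9104)
step 4: θ'=1.5896 (R=-1.4000) → pose (5.6286, -0.1998, 1.5896)
step 5: θ'=-0.1604 (R=-1.0000) → pose (6.7881, 0.8061, -0.1604)
step 6: θ'=0.7146 (R=-0.8571) → pose (6.0895, 0.6074, 0.7146)

(6.0895, 0.6074, 0.7146)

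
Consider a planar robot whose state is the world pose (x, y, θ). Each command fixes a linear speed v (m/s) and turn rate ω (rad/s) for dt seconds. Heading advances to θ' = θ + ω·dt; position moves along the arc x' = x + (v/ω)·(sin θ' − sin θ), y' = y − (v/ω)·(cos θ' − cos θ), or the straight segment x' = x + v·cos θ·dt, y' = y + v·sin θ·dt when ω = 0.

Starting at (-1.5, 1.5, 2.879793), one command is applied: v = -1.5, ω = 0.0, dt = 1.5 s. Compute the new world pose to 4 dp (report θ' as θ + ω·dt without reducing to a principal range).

θ' = 2.8798 + 0.0·1.5 = 2.8798
ω = 0 → straight: x' = -1.5 + -1.5·cos(2.8798)·1.5 = 0.6733
y' = 1.5 + -1.5·sin(2.8798)·1.5 = 0.9177

(0.6733, 0.9177, 2.8798)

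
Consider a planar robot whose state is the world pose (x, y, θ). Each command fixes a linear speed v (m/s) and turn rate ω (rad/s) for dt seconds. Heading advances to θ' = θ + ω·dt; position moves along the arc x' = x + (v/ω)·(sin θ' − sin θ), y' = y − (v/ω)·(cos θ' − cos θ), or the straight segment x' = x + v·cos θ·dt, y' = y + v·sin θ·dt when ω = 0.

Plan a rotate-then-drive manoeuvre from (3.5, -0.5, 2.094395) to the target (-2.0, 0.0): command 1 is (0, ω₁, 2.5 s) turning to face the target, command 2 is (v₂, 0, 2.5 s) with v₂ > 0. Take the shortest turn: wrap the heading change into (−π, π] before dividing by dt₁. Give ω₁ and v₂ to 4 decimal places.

ω₁ = 0.3826, v₂ = 2.2091

heading to target = atan2(0−-0.5, -2−3.5) = 3.0509
Δθ = wrap(3.0509 − 2.0944) = 0.9565; ω₁ = Δθ/dt₁ = 0.3826
distance = √((-2−3.5)² + (0−-0.5)²) = 5.5227; v₂ = distance/dt₂ = 2.2091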